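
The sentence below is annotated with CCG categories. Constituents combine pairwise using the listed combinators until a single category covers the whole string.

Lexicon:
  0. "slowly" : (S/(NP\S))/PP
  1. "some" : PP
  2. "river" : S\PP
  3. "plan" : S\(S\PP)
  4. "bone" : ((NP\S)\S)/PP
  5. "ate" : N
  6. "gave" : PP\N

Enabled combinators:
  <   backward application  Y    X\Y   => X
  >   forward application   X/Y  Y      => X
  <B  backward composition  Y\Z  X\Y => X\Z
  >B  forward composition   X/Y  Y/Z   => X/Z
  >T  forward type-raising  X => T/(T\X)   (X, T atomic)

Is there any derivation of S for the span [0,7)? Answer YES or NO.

[0,7] S   >
  [0,2] S/(NP\S)   >
    [0,1] "slowly" : (S/(NP\S))/PP
    [1,2] "some" : PP
  [2,7] NP\S   <
    [2,4] S   <
      [2,3] "river" : S\PP
      [3,4] "plan" : S\(S\PP)
    [4,7] (NP\S)\S   >
      [4,5] "bone" : ((NP\S)\S)/PP
      [5,7] PP   <
        [5,6] "ate" : N
        [6,7] "gave" : PP\N

YES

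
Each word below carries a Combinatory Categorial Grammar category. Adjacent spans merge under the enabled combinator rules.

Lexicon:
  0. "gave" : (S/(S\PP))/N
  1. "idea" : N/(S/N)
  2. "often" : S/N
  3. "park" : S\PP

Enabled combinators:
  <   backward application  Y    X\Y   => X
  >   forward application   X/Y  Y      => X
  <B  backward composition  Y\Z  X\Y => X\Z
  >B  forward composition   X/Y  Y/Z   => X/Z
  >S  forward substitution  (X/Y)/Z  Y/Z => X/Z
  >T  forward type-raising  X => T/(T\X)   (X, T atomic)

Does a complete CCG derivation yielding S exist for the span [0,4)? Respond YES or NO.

[0,4] S   >
  [0,3] S/(S\PP)   >
    [0,1] "gave" : (S/(S\PP))/N
    [1,3] N   >
      [1,2] "idea" : N/(S/N)
      [2,3] "often" : S/N
  [3,4] "park" : S\PP

YES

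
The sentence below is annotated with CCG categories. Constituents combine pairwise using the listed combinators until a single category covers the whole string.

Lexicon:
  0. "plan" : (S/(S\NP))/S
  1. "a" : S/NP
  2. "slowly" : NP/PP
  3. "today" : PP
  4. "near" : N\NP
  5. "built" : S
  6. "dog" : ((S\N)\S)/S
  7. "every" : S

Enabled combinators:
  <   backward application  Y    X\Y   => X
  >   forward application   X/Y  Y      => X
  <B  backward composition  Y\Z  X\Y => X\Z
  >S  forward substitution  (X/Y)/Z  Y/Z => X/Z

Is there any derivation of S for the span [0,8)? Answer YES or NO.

[0,8] S   >
  [0,4] S/(S\NP)   >
    [0,1] "plan" : (S/(S\NP))/S
    [1,4] S   >
      [1,2] "a" : S/NP
      [2,4] NP   >
        [2,3] "slowly" : NP/PP
        [3,4] "today" : PP
  [4,8] S\NP   <B
    [4,5] "near" : N\NP
    [5,8] S\N   <
      [5,6] "built" : S
      [6,8] (S\N)\S   >
        [6,7] "dog" : ((S\N)\S)/S
        [7,8] "every" : S

YES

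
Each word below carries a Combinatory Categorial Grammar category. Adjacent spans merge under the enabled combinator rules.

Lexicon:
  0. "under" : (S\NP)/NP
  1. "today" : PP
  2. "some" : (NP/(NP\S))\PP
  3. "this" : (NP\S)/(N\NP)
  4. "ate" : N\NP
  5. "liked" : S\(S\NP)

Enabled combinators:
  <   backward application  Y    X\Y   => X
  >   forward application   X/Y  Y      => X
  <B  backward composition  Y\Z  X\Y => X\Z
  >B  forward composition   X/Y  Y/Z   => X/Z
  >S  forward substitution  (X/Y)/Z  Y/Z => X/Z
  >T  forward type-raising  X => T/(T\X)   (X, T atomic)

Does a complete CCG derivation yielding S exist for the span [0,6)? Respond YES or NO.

YES

[0,6] S   <
  [0,5] S\NP   >
    [0,1] "under" : (S\NP)/NP
    [1,5] NP   >
      [1,3] NP/(NP\S)   <
        [1,2] "today" : PP
        [2,3] "some" : (NP/(NP\S))\PP
      [3,5] NP\S   >
        [3,4] "this" : (NP\S)/(N\NP)
        [4,5] "ate" : N\NP
  [5,6] "liked" : S\(S\NP)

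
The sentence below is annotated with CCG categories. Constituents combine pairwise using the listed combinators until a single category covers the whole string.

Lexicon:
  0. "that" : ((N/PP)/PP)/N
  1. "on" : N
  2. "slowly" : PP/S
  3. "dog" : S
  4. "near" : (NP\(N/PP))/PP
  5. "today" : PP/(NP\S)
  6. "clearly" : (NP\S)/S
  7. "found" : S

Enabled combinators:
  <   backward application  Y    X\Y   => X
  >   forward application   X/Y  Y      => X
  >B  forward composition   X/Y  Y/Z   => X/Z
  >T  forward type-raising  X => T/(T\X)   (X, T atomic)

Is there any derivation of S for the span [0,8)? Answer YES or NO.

((N/PP)/PP)/N N PP/S S (NP\(N/PP))/PP PP/(NP\S) (NP\S)/S S
CKY chart[0,8] = {N/(N\NP), NP, NP/(NP\NP), PP/(PP\NP), S/(S\NP)}; S ∉ chart

NO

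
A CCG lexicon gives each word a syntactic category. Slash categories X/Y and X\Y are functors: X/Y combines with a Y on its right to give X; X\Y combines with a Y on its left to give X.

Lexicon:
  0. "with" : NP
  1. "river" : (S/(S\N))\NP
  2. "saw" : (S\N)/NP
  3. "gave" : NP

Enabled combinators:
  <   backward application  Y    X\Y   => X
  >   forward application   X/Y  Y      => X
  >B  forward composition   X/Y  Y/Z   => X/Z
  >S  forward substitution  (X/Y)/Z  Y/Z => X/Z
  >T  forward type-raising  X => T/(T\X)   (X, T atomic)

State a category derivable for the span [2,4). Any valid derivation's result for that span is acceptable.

S\N

[0,4] S   >
  [0,2] S/(S\N)   <
    [0,1] "with" : NP
    [1,2] "river" : (S/(S\N))\NP
  [2,4] S\N   >
    [2,3] "saw" : (S\N)/NP
    [3,4] "gave" : NP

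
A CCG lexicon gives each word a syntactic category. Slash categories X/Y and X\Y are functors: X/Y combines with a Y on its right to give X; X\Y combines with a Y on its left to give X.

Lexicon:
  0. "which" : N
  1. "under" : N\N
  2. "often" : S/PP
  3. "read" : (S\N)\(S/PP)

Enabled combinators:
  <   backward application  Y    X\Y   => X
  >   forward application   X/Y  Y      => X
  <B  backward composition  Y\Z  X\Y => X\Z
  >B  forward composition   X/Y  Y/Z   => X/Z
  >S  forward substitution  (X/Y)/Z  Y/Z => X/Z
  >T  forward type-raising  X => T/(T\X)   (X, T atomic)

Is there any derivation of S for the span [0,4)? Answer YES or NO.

YES

[0,4] S   >
  [0,1] S/(S\N)   >T
    [0,1] "which" : N
  [1,4] S\N   <B
    [1,2] "under" : N\N
    [2,4] S\N   <
      [2,3] "often" : S/PP
      [3,4] "read" : (S\N)\(S/PP)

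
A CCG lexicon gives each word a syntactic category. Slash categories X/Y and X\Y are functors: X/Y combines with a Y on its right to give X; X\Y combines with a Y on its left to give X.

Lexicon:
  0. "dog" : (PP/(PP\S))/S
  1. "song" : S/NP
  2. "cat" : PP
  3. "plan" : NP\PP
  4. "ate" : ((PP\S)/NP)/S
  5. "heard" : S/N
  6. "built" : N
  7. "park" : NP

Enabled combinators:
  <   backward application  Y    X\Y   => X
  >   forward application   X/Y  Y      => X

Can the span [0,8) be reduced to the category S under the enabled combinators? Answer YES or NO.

(PP/(PP\S))/S S/NP PP NP\PP ((PP\S)/NP)/S S/N N NP
CKY chart[0,8] = {PP}; S ∉ chart

NO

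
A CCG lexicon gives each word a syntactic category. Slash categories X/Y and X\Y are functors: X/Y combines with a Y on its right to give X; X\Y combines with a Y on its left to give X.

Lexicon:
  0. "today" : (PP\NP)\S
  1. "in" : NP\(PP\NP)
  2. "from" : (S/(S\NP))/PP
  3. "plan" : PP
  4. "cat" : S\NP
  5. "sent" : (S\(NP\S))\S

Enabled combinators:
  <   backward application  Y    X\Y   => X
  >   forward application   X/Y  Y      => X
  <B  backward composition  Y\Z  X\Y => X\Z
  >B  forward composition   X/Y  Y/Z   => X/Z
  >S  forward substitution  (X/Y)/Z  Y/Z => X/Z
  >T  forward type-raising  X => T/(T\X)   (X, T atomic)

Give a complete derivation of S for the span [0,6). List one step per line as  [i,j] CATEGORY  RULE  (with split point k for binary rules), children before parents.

[0,6] S   <
  [0,2] NP\S   <B
    [0,1] "today" : (PP\NP)\S
    [1,2] "in" : NP\(PP\NP)
  [2,6] S\(NP\S)   <
    [2,5] S   >
      [2,4] S/(S\NP)   >
        [2,3] "from" : (S/(S\NP))/PP
        [3,4] "plan" : PP
      [4,5] "cat" : S\NP
    [5,6] "sent" : (S\(NP\S))\S

[0,1] (PP\NP)\S  lex  "today"
[1,2] NP\(PP\NP)  lex  "in"
[0,2] NP\S  <B  k=1
[2,3] (S/(S\NP))/PP  lex  "from"
[3,4] PP  lex  "plan"
[2,4] S/(S\NP)  >  k=3
[4,5] S\NP  lex  "cat"
[2,5] S  >  k=4
[5,6] (S\(NP\S))\S  lex  "sent"
[2,6] S\(NP\S)  <  k=5
[0,6] S  <  k=2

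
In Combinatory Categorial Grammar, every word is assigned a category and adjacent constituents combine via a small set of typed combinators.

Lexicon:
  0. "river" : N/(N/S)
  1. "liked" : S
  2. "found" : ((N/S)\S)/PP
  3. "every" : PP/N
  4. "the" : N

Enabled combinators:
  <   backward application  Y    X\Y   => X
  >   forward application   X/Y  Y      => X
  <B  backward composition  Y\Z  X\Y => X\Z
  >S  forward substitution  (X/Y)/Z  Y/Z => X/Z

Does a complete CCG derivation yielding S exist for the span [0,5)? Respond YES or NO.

N/(N/S) S ((N/S)\S)/PP PP/N N
CKY chart[0,5] = {N}; S ∉ chart

NO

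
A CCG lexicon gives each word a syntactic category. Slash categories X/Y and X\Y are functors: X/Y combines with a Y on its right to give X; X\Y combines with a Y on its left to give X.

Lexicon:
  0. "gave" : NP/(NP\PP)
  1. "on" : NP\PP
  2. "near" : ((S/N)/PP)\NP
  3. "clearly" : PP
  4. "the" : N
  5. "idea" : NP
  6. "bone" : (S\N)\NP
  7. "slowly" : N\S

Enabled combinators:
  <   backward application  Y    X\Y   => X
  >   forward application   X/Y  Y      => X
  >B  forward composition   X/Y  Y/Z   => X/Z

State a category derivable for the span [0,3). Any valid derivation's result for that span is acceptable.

[0,8] S   >
  [0,4] S/N   >
    [0,3] (S/N)/PP   <
      [0,2] NP   >
        [0,1] "gave" : NP/(NP\PP)
        [1,2] "on" : NP\PP
      [2,3] "near" : ((S/N)/PP)\NP
    [3,4] "clearly" : PP
  [4,8] N   <
    [4,7] S   <
      [4,5] "the" : N
      [5,7] S\N   <
        [5,6] "idea" : NP
        [6,7] "bone" : (S\N)\NP
    [7,8] "slowly" : N\S

(S/N)/PP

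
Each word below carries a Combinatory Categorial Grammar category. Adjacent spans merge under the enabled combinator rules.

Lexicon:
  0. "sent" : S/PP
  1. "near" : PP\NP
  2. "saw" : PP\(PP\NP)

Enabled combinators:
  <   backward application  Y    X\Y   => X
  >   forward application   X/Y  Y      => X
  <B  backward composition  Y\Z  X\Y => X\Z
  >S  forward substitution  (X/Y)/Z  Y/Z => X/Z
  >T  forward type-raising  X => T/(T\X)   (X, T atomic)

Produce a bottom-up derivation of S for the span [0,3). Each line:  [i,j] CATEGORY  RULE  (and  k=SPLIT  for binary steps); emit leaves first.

[0,1] S/PP  lex  "sent"
[1,2] PP\NP  lex  "near"
[2,3] PP\(PP\NP)  lex  "saw"
[1,3] PP  <  k=2
[0,3] S  >  k=1

[0,3] S   >
  [0,1] "sent" : S/PP
  [1,3] PP   <
    [1,2] "near" : PP\NP
    [2,3] "saw" : PP\(PP\NP)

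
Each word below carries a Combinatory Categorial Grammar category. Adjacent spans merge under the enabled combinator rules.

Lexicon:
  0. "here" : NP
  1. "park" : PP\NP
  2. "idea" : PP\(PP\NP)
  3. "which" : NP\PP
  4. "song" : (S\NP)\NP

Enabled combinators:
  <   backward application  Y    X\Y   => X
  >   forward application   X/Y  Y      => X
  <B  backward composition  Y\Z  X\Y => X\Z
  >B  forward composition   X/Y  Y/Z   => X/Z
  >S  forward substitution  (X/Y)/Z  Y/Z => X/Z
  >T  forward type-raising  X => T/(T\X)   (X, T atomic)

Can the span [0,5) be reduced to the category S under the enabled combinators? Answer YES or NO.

[0,5] S   <
  [0,1] "here" : NP
  [1,5] S\NP   <
    [1,4] NP   <
      [1,3] PP   <
        [1,2] "park" : PP\NP
        [2,3] "idea" : PP\(PP\NP)
      [3,4] "which" : NP\PP
    [4,5] "song" : (S\NP)\NP

YES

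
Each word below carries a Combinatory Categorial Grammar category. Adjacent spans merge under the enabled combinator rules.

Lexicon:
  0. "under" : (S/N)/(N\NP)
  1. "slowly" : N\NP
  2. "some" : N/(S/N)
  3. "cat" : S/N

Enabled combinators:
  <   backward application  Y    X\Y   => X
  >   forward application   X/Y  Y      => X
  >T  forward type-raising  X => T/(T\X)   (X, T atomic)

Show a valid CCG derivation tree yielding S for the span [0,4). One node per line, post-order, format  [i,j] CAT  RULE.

[0,4] S   >
  [0,2] S/N   >
    [0,1] "under" : (S/N)/(N\NP)
    [1,2] "slowly" : N\NP
  [2,4] N   >
    [2,3] "some" : N/(S/N)
    [3,4] "cat" : S/N

[0,1] (S/N)/(N\NP)  lex  "under"
[1,2] N\NP  lex  "slowly"
[0,2] S/N  >  k=1
[2,3] N/(S/N)  lex  "some"
[3,4] S/N  lex  "cat"
[2,4] N  >  k=3
[0,4] S  >  k=2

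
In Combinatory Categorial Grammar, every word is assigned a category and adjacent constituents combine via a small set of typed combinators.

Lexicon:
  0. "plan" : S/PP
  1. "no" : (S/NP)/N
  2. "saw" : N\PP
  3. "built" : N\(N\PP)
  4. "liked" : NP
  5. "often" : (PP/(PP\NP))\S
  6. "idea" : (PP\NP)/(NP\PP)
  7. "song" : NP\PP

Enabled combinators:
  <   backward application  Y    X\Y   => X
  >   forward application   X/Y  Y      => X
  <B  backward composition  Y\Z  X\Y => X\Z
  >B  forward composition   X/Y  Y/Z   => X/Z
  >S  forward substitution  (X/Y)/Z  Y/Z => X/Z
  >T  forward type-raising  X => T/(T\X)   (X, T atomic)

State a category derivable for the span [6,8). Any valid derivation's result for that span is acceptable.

[0,8] S   >
  [0,1] "plan" : S/PP
  [1,8] PP   >
    [1,6] PP/(PP\NP)   <
      [1,5] S   >
        [1,4] S/NP   >
          [1,2] "no" : (S/NP)/N
          [2,4] N   <
            [2,3] "saw" : N\PP
            [3,4] "built" : N\(N\PP)
        [4,5] "liked" : NP
      [5,6] "often" : (PP/(PP\NP))\S
    [6,8] PP\NP   >
      [6,7] "idea" : (PP\NP)/(NP\PP)
      [7,8] "song" : NP\PP

PP\NP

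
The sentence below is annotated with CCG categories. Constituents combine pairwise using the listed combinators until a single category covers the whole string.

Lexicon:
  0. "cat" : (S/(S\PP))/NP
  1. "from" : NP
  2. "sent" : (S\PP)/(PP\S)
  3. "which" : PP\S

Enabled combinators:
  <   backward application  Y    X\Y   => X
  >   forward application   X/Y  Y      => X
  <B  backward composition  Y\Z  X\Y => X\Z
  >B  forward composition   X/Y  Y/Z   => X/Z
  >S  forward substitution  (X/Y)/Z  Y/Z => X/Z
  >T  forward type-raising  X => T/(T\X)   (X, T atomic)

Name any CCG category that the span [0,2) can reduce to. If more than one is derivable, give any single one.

[0,4] S   >
  [0,2] S/(S\PP)   >
    [0,1] "cat" : (S/(S\PP))/NP
    [1,2] "from" : NP
  [2,4] S\PP   >
    [2,3] "sent" : (S\PP)/(PP\S)
    [3,4] "which" : PP\S

S/(S\PP)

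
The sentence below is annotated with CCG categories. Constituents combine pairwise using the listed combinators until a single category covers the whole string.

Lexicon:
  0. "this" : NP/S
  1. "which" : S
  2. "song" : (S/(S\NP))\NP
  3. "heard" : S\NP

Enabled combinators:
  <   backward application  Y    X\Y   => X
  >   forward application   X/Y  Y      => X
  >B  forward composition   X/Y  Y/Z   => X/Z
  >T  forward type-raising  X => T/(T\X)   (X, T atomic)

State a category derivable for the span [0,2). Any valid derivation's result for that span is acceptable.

[0,4] S   >
  [0,3] S/(S\NP)   <
    [0,2] NP   >
      [0,1] "this" : NP/S
      [1,2] "which" : S
    [2,3] "song" : (S/(S\NP))\NP
  [3,4] "heard" : S\NP

NP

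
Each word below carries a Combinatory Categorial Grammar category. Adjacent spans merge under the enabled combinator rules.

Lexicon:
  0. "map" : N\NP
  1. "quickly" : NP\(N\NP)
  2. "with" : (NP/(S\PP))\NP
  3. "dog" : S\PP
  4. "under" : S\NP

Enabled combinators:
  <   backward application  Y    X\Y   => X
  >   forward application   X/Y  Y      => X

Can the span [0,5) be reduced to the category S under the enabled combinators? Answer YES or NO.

YES

[0,5] S   <
  [0,4] NP   >
    [0,3] NP/(S\PP)   <
      [0,2] NP   <
        [0,1] "map" : N\NP
        [1,2] "quickly" : NP\(N\NP)
      [2,3] "with" : (NP/(S\PP))\NP
    [3,4] "dog" : S\PP
  [4,5] "under" : S\NP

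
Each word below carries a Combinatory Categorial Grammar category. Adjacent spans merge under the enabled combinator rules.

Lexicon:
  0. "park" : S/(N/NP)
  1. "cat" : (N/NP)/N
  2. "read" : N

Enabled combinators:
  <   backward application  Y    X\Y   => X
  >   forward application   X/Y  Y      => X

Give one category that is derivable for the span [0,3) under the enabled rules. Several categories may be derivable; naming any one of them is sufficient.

[0,3] S   >
  [0,1] "park" : S/(N/NP)
  [1,3] N/NP   >
    [1,2] "cat" : (N/NP)/N
    [2,3] "read" : N

S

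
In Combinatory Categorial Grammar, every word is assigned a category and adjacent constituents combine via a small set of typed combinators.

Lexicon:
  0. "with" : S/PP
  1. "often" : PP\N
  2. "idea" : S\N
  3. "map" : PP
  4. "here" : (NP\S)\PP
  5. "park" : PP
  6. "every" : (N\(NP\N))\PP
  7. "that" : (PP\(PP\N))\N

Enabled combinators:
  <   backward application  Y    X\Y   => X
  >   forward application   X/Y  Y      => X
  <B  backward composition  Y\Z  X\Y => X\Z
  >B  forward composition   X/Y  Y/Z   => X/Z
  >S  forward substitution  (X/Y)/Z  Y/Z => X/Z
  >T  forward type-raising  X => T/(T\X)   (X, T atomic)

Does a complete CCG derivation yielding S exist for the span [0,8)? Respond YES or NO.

YES

[0,8] S   >
  [0,1] "with" : S/PP
  [1,8] PP   <
    [1,2] "often" : PP\N
    [2,8] PP\(PP\N)   <
      [2,7] N   <
        [2,5] NP\N   <B
          [2,3] "idea" : S\N
          [3,5] NP\S   <
            [3,4] "map" : PP
            [4,5] "here" : (NP\S)\PP
        [5,7] N\(NP\N)   <
          [5,6] "park" : PP
          [6,7] "every" : (N\(NP\N))\PP
      [7,8] "that" : (PP\(PP\N))\N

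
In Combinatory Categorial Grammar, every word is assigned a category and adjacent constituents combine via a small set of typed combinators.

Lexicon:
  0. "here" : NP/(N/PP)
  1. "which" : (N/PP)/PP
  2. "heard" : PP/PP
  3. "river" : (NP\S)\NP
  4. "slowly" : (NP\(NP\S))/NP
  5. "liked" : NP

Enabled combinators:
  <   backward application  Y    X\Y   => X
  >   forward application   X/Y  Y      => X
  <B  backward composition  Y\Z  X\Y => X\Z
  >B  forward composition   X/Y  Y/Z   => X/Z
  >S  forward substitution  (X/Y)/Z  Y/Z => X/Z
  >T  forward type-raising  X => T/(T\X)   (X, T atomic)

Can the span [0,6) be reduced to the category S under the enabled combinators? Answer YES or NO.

NP/(N/PP) (N/PP)/PP PP/PP (NP\S)\NP (NP\(NP\S))/NP NP
CKY chart[0,6] = {N/(N\NP), NP, NP/(NP\NP), PP/(PP\NP), S/(S\NP)}; S ∉ chart

NO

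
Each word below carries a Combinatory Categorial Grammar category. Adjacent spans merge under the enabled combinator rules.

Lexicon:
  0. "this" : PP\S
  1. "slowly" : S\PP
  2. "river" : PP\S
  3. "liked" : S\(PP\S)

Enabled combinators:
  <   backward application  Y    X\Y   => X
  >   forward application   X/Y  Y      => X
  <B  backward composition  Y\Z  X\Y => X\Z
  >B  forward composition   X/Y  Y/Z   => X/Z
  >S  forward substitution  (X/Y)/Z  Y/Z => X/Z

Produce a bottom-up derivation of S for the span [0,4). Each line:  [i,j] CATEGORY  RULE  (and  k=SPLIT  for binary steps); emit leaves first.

[0,4] S   <
  [0,3] PP\S   <B
    [0,2] S\S   <B
      [0,1] "this" : PP\S
      [1,2] "slowly" : S\PP
    [2,3] "river" : PP\S
  [3,4] "liked" : S\(PP\S)

[0,1] PP\S  lex  "this"
[1,2] S\PP  lex  "slowly"
[0,2] S\S  <B  k=1
[2,3] PP\S  lex  "river"
[0,3] PP\S  <B  k=2
[3,4] S\(PP\S)  lex  "liked"
[0,4] S  <  k=3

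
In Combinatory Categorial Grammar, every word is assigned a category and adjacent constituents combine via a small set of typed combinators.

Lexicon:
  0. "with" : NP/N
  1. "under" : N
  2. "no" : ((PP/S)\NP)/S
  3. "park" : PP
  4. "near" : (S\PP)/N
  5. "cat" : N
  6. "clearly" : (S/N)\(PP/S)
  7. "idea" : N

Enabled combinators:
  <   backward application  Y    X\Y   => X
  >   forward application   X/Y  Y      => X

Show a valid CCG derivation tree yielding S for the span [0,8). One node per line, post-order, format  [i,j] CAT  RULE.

[0,8] S   >
  [0,7] S/N   <
    [0,6] PP/S   <
      [0,2] NP   >
        [0,1] "with" : NP/N
        [1,2] "under" : N
      [2,6] (PP/S)\NP   >
        [2,3] "no" : ((PP/S)\NP)/S
        [3,6] S   <
          [3,4] "park" : PP
          [4,6] S\PP   >
            [4,5] "near" : (S\PP)/N
            [5,6] "cat" : N
    [6,7] "clearly" : (S/N)\(PP/S)
  [7,8] "idea" : N

[0,1] NP/N  lex  "with"
[1,2] N  lex  "under"
[0,2] NP  >  k=1
[2,3] ((PP/S)\NP)/S  lex  "no"
[3,4] PP  lex  "park"
[4,5] (S\PP)/N  lex  "near"
[5,6] N  lex  "cat"
[4,6] S\PP  >  k=5
[3,6] S  <  k=4
[2,6] (PP/S)\NP  >  k=3
[0,6] PP/S  <  k=2
[6,7] (S/N)\(PP/S)  lex  "clearly"
[0,7] S/N  <  k=6
[7,8] N  lex  "idea"
[0,8] S  >  k=7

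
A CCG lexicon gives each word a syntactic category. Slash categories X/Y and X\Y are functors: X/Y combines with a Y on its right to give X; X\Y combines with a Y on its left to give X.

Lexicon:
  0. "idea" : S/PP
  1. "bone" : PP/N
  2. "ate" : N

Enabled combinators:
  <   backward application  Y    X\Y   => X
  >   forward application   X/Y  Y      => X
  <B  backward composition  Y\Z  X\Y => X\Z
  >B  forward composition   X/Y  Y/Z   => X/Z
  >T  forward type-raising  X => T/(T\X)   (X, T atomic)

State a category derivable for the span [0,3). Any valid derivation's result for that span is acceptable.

[0,3] S   >
  [0,2] S/N   >B
    [0,1] "idea" : S/PP
    [1,2] "bone" : PP/N
  [2,3] "ate" : N

S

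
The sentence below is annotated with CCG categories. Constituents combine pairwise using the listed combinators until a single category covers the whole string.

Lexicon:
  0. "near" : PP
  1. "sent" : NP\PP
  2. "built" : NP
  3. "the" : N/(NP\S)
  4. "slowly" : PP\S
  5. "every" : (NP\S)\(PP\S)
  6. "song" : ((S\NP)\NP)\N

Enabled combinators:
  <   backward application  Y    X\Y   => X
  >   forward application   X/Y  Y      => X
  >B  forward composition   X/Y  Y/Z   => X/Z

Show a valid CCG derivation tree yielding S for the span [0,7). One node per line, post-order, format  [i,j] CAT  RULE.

[0,7] S   <
  [0,2] NP   <
    [0,1] "near" : PP
    [1,2] "sent" : NP\PP
  [2,7] S\NP   <
    [2,3] "built" : NP
    [3,7] (S\NP)\NP   <
      [3,6] N   >
        [3,4] "the" : N/(NP\S)
        [4,6] NP\S   <
          [4,5] "slowly" : PP\S
          [5,6] "every" : (NP\S)\(PP\S)
      [6,7] "song" : ((S\NP)\NP)\N

[0,1] PP  lex  "near"
[1,2] NP\PP  lex  "sent"
[0,2] NP  <  k=1
[2,3] NP  lex  "built"
[3,4] N/(NP\S)  lex  "the"
[4,5] PP\S  lex  "slowly"
[5,6] (NP\S)\(PP\S)  lex  "every"
[4,6] NP\S  <  k=5
[3,6] N  >  k=4
[6,7] ((S\NP)\NP)\N  lex  "song"
[3,7] (S\NP)\NP  <  k=6
[2,7] S\NP  <  k=3
[0,7] S  <  k=2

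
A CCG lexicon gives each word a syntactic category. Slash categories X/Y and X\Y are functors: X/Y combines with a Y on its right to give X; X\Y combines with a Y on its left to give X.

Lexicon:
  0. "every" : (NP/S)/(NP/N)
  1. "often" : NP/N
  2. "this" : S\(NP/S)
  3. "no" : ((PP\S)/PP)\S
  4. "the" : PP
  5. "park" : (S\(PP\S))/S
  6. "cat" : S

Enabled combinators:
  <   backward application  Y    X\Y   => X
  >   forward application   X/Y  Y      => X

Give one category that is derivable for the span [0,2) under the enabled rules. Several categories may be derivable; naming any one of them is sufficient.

NP/S

[0,7] S   <
  [0,5] PP\S   >
    [0,4] (PP\S)/PP   <
      [0,3] S   <
        [0,2] NP/S   >
          [0,1] "every" : (NP/S)/(NP/N)
          [1,2] "often" : NP/N
        [2,3] "this" : S\(NP/S)
      [3,4] "no" : ((PP\S)/PP)\S
    [4,5] "the" : PP
  [5,7] S\(PP\S)   >
    [5,6] "park" : (S\(PP\S))/S
    [6,7] "cat" : S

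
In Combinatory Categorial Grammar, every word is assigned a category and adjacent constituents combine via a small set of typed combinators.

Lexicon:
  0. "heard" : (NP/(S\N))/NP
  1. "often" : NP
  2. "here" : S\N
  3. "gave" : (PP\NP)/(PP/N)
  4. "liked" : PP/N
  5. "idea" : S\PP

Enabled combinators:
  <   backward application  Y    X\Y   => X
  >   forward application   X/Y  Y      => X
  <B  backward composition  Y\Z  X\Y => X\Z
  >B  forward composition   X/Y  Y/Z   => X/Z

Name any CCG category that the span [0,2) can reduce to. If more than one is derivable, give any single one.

[0,6] S   <
  [0,5] PP   <
    [0,3] NP   >
      [0,2] NP/(S\N)   >
        [0,1] "heard" : (NP/(S\N))/NP
        [1,2] "often" : NP
      [2,3] "here" : S\N
    [3,5] PP\NP   >
      [3,4] "gave" : (PP\NP)/(PP/N)
      [4,5] "liked" : PP/N
  [5,6] "idea" : S\PP

NP/(S\N)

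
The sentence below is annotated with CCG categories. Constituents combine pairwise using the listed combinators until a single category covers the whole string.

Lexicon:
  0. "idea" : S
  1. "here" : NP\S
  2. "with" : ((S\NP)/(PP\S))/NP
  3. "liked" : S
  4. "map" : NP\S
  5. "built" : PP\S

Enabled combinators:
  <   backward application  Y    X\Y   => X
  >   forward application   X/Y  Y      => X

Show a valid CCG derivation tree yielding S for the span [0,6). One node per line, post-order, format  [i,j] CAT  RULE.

[0,1] S  lex  "idea"
[1,2] NP\S  lex  "here"
[0,2] NP  <  k=1
[2,3] ((S\NP)/(PP\S))/NP  lex  "with"
[3,4] S  lex  "liked"
[4,5] NP\S  lex  "map"
[3,5] NP  <  k=4
[2,5] (S\NP)/(PP\S)  >  k=3
[5,6] PP\S  lex  "built"
[2,6] S\NP  >  k=5
[0,6] S  <  k=2

[0,6] S   <
  [0,2] NP   <
    [0,1] "idea" : S
    [1,2] "here" : NP\S
  [2,6] S\NP   >
    [2,5] (S\NP)/(PP\S)   >
      [2,3] "with" : ((S\NP)/(PP\S))/NP
      [3,5] NP   <
        [3,4] "liked" : S
        [4,5] "map" : NP\S
    [5,6] "built" : PP\S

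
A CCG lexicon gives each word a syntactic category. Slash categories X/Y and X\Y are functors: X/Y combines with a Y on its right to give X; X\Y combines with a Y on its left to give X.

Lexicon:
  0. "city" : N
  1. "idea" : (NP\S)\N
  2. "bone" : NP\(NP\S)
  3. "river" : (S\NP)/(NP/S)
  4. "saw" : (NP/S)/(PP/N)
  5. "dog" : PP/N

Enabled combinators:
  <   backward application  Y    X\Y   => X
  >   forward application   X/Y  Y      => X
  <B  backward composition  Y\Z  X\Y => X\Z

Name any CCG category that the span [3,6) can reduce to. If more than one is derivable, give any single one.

[0,6] S   <
  [0,3] NP   <
    [0,1] "city" : N
    [1,3] NP\N   <B
      [1,2] "idea" : (NP\S)\N
      [2,3] "bone" : NP\(NP\S)
  [3,6] S\NP   >
    [3,4] "river" : (S\NP)/(NP/S)
    [4,6] NP/S   >
      [4,5] "saw" : (NP/S)/(PP/N)
      [5,6] "dog" : PP/N

S\NP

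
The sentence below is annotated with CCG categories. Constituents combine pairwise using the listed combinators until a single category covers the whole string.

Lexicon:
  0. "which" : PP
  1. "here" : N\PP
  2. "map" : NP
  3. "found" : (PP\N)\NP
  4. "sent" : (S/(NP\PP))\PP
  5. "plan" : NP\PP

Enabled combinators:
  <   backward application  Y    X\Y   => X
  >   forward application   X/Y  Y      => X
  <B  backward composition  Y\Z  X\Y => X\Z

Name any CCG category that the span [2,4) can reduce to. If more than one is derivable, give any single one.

[0,6] S   >
  [0,5] S/(NP\PP)   <
    [0,4] PP   <
      [0,2] N   <
        [0,1] "which" : PP
        [1,2] "here" : N\PP
      [2,4] PP\N   <
        [2,3] "map" : NP
        [3,4] "found" : (PP\N)\NP
    [4,5] "sent" : (S/(NP\PP))\PP
  [5,6] "plan" : NP\PP

PP\N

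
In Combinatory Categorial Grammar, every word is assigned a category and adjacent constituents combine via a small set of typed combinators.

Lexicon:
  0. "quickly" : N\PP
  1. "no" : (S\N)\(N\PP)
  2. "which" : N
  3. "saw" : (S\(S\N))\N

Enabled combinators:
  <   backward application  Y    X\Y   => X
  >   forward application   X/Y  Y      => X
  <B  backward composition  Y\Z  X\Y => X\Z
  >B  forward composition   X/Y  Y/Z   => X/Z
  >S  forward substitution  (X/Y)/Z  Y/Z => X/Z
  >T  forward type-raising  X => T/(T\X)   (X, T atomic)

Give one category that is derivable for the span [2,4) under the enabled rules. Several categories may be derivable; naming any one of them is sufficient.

S\(S\N)

[0,4] S   <
  [0,2] S\N   <
    [0,1] "quickly" : N\PP
    [1,2] "no" : (S\N)\(N\PP)
  [2,4] S\(S\N)   <
    [2,3] "which" : N
    [3,4] "saw" : (S\(S\N))\N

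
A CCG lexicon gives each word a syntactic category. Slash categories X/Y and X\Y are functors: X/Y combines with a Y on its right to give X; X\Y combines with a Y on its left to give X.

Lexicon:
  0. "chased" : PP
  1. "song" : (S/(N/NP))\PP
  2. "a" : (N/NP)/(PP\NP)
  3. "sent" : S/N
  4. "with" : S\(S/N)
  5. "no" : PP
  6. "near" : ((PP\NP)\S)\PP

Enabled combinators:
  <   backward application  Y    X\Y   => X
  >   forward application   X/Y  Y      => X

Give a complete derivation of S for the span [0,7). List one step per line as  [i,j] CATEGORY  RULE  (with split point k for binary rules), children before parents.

[0,7] S   >
  [0,2] S/(N/NP)   <
    [0,1] "chased" : PP
    [1,2] "song" : (S/(N/NP))\PP
  [2,7] N/NP   >
    [2,3] "a" : (N/NP)/(PP\NP)
    [3,7] PP\NP   <
      [3,5] S   <
        [3,4] "sent" : S/N
        [4,5] "with" : S\(S/N)
      [5,7] (PP\NP)\S   <
        [5,6] "no" : PP
        [6,7] "near" : ((PP\NP)\S)\PP

[0,1] PP  lex  "chased"
[1,2] (S/(N/NP))\PP  lex  "song"
[0,2] S/(N/NP)  <  k=1
[2,3] (N/NP)/(PP\NP)  lex  "a"
[3,4] S/N  lex  "sent"
[4,5] S\(S/N)  lex  "with"
[3,5] S  <  k=4
[5,6] PP  lex  "no"
[6,7] ((PP\NP)\S)\PP  lex  "near"
[5,7] (PP\NP)\S  <  k=6
[3,7] PP\NP  <  k=5
[2,7] N/NP  >  k=3
[0,7] S  >  k=2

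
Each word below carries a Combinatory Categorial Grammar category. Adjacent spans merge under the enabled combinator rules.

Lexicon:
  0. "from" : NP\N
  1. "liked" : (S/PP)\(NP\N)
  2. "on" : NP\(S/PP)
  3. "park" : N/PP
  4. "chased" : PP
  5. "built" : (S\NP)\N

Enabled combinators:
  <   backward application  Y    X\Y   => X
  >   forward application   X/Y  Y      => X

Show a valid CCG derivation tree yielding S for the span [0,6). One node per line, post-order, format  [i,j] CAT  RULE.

[0,6] S   <
  [0,3] NP   <
    [0,2] S/PP   <
      [0,1] "from" : NP\N
      [1,2] "liked" : (S/PP)\(NP\N)
    [2,3] "on" : NP\(S/PP)
  [3,6] S\NP   <
    [3,5] N   >
      [3,4] "park" : N/PP
      [4,5] "chased" : PP
    [5,6] "built" : (S\NP)\N

[0,1] NP\N  lex  "from"
[1,2] (S/PP)\(NP\N)  lex  "liked"
[0,2] S/PP  <  k=1
[2,3] NP\(S/PP)  lex  "on"
[0,3] NP  <  k=2
[3,4] N/PP  lex  "park"
[4,5] PP  lex  "chased"
[3,5] N  >  k=4
[5,6] (S\NP)\N  lex  "built"
[3,6] S\NP  <  k=5
[0,6] S  <  k=3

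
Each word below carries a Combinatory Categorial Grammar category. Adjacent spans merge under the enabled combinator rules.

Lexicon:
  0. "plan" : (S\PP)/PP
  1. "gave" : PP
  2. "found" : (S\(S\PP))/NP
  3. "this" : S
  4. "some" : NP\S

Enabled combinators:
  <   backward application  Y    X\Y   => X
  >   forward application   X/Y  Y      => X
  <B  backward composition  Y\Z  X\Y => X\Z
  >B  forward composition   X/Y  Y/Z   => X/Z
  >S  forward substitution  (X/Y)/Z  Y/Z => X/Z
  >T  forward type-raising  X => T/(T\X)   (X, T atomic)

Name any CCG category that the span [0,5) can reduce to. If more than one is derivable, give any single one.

[0,5] S   <
  [0,2] S\PP   >
    [0,1] "plan" : (S\PP)/PP
    [1,2] "gave" : PP
  [2,5] S\(S\PP)   >
    [2,3] "found" : (S\(S\PP))/NP
    [3,5] NP   <
      [3,4] "this" : S
      [4,5] "some" : NP\S

S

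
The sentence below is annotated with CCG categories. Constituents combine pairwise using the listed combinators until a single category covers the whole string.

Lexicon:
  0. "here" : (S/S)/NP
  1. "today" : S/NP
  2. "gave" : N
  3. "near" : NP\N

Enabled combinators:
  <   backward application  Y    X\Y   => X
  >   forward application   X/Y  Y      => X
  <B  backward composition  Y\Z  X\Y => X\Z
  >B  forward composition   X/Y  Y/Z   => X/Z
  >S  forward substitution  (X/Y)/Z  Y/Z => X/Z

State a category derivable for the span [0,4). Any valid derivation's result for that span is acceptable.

S

[0,4] S   >
  [0,2] S/NP   >S
    [0,1] "here" : (S/S)/NP
    [1,2] "today" : S/NP
  [2,4] NP   <
    [2,3] "gave" : N
    [3,4] "near" : NP\N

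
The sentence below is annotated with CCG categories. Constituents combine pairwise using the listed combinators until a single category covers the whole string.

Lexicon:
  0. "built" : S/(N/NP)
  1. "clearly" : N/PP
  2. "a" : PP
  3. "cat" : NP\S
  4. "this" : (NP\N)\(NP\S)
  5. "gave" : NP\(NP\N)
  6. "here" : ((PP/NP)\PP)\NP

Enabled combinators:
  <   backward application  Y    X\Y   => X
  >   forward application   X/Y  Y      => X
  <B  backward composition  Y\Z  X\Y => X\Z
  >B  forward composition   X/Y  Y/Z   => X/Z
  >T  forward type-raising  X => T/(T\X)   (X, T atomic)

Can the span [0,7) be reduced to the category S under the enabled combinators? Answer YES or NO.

[0,7] S   >
  [0,1] "built" : S/(N/NP)
  [1,7] N/NP   >B
    [1,2] "clearly" : N/PP
    [2,7] PP/NP   <
      [2,3] "a" : PP
      [3,7] (PP/NP)\PP   <
        [3,6] NP   <
          [3,5] NP\N   <
            [3,4] "cat" : NP\S
            [4,5] "this" : (NP\N)\(NP\S)
          [5,6] "gave" : NP\(NP\N)
        [6,7] "here" : ((PP/NP)\PP)\NP

YES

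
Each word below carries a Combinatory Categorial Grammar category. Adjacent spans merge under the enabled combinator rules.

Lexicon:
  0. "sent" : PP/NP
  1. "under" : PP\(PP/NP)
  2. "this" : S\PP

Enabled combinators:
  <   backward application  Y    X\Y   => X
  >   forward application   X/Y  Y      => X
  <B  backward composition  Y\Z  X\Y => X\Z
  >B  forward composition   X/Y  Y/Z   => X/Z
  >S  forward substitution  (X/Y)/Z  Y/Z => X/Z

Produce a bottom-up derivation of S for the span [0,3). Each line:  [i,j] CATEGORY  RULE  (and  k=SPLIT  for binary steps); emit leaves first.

[0,3] S   <
  [0,2] PP   <
    [0,1] "sent" : PP/NP
    [1,2] "under" : PP\(PP/NP)
  [2,3] "this" : S\PP

[0,1] PP/NP  lex  "sent"
[1,2] PP\(PP/NP)  lex  "under"
[0,2] PP  <  k=1
[2,3] S\PP  lex  "this"
[0,3] S  <  k=2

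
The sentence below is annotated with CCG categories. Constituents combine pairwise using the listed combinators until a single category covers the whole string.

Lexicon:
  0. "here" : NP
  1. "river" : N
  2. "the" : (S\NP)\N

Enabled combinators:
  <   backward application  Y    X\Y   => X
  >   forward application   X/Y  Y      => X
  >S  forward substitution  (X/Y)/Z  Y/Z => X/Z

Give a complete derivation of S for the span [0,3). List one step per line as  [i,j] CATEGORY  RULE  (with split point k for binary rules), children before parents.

[0,1] NP  lex  "here"
[1,2] N  lex  "river"
[2,3] (S\NP)\N  lex  "the"
[1,3] S\NP  <  k=2
[0,3] S  <  k=1

[0,3] S   <
  [0,1] "here" : NP
  [1,3] S\NP   <
    [1,2] "river" : N
    [2,3] "the" : (S\NP)\N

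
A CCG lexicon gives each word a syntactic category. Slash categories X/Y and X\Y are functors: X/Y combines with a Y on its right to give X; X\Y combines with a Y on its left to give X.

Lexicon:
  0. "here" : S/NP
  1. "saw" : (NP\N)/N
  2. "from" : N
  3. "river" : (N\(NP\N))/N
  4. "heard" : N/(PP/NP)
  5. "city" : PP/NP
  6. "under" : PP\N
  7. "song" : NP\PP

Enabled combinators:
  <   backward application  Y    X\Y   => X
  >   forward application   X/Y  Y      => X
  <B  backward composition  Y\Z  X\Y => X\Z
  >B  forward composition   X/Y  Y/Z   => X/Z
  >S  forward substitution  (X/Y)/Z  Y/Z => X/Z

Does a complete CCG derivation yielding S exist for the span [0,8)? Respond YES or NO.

[0,8] S   >
  [0,1] "here" : S/NP
  [1,8] NP   <
    [1,6] N   <
      [1,3] NP\N   >
        [1,2] "saw" : (NP\N)/N
        [2,3] "from" : N
      [3,6] N\(NP\N)   >
        [3,4] "river" : (N\(NP\N))/N
        [4,6] N   >
          [4,5] "heard" : N/(PP/NP)
          [5,6] "city" : PP/NP
    [6,8] NP\N   <B
      [6,7] "under" : PP\N
      [7,8] "song" : NP\PP

YES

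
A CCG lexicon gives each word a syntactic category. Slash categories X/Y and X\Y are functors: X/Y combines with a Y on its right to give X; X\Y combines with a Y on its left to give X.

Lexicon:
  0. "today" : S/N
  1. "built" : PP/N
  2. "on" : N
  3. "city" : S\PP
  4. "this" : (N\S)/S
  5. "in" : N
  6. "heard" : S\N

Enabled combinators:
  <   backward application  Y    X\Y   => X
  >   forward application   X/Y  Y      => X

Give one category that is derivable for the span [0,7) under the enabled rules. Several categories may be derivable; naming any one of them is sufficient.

[0,7] S   >
  [0,1] "today" : S/N
  [1,7] N   <
    [1,4] S   <
      [1,3] PP   >
        [1,2] "built" : PP/N
        [2,3] "on" : N
      [3,4] "city" : S\PP
    [4,7] N\S   >
      [4,5] "this" : (N\S)/S
      [5,7] S   <
        [5,6] "in" : N
        [6,7] "heard" : S\N

S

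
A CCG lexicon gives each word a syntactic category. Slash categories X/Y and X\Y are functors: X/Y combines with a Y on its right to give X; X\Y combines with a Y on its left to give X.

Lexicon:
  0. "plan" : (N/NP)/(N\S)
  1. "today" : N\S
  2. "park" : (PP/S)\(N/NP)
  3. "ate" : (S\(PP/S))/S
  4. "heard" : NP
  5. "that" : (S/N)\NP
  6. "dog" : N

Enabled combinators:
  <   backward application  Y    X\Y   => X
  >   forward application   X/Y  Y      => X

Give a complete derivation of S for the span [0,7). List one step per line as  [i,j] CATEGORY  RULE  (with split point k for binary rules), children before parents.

[0,7] S   <
  [0,3] PP/S   <
    [0,2] N/NP   >
      [0,1] "plan" : (N/NP)/(N\S)
      [1,2] "today" : N\S
    [2,3] "park" : (PP/S)\(N/NP)
  [3,7] S\(PP/S)   >
    [3,4] "ate" : (S\(PP/S))/S
    [4,7] S   >
      [4,6] S/N   <
        [4,5] "heard" : NP
        [5,6] "that" : (S/N)\NP
      [6,7] "dog" : N

[0,1] (N/NP)/(N\S)  lex  "plan"
[1,2] N\S  lex  "today"
[0,2] N/NP  >  k=1
[2,3] (PP/S)\(N/NP)  lex  "park"
[0,3] PP/S  <  k=2
[3,4] (S\(PP/S))/S  lex  "ate"
[4,5] NP  lex  "heard"
[5,6] (S/N)\NP  lex  "that"
[4,6] S/N  <  k=5
[6,7] N  lex  "dog"
[4,7] S  >  k=6
[3,7] S\(PP/S)  >  k=4
[0,7] S  <  k=3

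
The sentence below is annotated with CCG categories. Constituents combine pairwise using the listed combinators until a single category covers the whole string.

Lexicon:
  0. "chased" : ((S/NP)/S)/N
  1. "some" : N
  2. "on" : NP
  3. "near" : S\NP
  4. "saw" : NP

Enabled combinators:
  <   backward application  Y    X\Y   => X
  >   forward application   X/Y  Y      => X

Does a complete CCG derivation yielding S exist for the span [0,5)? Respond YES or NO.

YES

[0,5] S   >
  [0,4] S/NP   >
    [0,2] (S/NP)/S   >
      [0,1] "chased" : ((S/NP)/S)/N
      [1,2] "some" : N
    [2,4] S   <
      [2,3] "on" : NP
      [3,4] "near" : S\NP
  [4,5] "saw" : NP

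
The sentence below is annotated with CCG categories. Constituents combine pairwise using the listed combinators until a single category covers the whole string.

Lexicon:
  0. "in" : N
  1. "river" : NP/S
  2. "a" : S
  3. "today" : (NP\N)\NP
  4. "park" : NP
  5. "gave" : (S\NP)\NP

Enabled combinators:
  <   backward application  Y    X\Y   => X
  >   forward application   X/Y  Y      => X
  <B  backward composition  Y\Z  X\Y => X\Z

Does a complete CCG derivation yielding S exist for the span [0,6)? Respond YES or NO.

YES

[0,6] S   <
  [0,1] "in" : N
  [1,6] S\N   <B
    [1,4] NP\N   <
      [1,3] NP   >
        [1,2] "river" : NP/S
        [2,3] "a" : S
      [3,4] "today" : (NP\N)\NP
    [4,6] S\NP   <
      [4,5] "park" : NP
      [5,6] "gave" : (S\NP)\NP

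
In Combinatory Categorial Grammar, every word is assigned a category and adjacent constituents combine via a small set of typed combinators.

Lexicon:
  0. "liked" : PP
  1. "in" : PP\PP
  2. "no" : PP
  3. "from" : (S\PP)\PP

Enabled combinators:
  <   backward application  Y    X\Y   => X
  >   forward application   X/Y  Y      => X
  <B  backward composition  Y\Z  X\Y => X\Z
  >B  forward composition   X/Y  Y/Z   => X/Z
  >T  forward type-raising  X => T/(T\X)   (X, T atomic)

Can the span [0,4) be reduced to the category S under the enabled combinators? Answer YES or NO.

YES

[0,4] S   <
  [0,1] "liked" : PP
  [1,4] S\PP   <B
    [1,2] "in" : PP\PP
    [2,4] S\PP   <
      [2,3] "no" : PP
      [3,4] "from" : (S\PP)\PP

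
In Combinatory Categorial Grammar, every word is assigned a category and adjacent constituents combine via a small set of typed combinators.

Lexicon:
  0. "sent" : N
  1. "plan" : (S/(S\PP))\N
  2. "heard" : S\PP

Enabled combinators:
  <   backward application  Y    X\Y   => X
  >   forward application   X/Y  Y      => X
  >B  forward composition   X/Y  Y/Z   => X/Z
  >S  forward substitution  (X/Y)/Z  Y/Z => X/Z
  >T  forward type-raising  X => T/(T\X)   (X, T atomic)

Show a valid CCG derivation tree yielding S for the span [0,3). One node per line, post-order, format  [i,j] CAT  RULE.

[0,1] N  lex  "sent"
[1,2] (S/(S\PP))\N  lex  "plan"
[0,2] S/(S\PP)  <  k=1
[2,3] S\PP  lex  "heard"
[0,3] S  >  k=2

[0,3] S   >
  [0,2] S/(S\PP)   <
    [0,1] "sent" : N
    [1,2] "plan" : (S/(S\PP))\N
  [2,3] "heard" : S\PP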